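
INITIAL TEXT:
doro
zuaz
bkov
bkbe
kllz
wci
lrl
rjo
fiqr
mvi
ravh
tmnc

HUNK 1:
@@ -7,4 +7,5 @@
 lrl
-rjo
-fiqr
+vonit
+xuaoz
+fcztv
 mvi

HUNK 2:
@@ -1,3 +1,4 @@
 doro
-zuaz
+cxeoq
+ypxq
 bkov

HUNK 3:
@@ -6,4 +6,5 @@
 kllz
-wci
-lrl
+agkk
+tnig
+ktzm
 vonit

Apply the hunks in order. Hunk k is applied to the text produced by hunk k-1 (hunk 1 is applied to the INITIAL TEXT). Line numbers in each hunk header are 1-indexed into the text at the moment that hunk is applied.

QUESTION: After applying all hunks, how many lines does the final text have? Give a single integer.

Hunk 1: at line 7 remove [rjo,fiqr] add [vonit,xuaoz,fcztv] -> 13 lines: doro zuaz bkov bkbe kllz wci lrl vonit xuaoz fcztv mvi ravh tmnc
Hunk 2: at line 1 remove [zuaz] add [cxeoq,ypxq] -> 14 lines: doro cxeoq ypxq bkov bkbe kllz wci lrl vonit xuaoz fcztv mvi ravh tmnc
Hunk 3: at line 6 remove [wci,lrl] add [agkk,tnig,ktzm] -> 15 lines: doro cxeoq ypxq bkov bkbe kllz agkk tnig ktzm vonit xuaoz fcztv mvi ravh tmnc
Final line count: 15

Answer: 15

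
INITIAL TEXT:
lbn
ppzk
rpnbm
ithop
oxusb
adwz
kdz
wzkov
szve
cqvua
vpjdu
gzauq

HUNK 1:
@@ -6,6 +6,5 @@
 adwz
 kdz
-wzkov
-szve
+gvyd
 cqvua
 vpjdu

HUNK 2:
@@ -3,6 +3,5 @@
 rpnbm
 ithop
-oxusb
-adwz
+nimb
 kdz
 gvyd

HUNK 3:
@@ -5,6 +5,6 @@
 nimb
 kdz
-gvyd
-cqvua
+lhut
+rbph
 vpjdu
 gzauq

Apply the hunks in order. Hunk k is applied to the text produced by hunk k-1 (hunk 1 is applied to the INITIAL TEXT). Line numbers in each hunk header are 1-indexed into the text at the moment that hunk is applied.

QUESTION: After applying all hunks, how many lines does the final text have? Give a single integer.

Answer: 10

Derivation:
Hunk 1: at line 6 remove [wzkov,szve] add [gvyd] -> 11 lines: lbn ppzk rpnbm ithop oxusb adwz kdz gvyd cqvua vpjdu gzauq
Hunk 2: at line 3 remove [oxusb,adwz] add [nimb] -> 10 lines: lbn ppzk rpnbm ithop nimb kdz gvyd cqvua vpjdu gzauq
Hunk 3: at line 5 remove [gvyd,cqvua] add [lhut,rbph] -> 10 lines: lbn ppzk rpnbm ithop nimb kdz lhut rbph vpjdu gzauq
Final line count: 10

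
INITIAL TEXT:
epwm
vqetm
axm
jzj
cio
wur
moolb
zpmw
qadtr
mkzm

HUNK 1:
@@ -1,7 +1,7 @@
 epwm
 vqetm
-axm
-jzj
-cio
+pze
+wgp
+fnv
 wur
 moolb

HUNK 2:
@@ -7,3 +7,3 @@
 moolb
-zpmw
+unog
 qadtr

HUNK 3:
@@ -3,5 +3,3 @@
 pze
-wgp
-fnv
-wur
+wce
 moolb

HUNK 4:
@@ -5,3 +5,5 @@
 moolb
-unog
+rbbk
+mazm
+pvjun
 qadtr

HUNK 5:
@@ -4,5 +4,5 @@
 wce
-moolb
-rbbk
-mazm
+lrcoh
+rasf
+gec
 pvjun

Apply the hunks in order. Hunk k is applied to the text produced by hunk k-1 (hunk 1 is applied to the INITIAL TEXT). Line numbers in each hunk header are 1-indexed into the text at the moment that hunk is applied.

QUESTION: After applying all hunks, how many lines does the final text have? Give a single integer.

Answer: 10

Derivation:
Hunk 1: at line 1 remove [axm,jzj,cio] add [pze,wgp,fnv] -> 10 lines: epwm vqetm pze wgp fnv wur moolb zpmw qadtr mkzm
Hunk 2: at line 7 remove [zpmw] add [unog] -> 10 lines: epwm vqetm pze wgp fnv wur moolb unog qadtr mkzm
Hunk 3: at line 3 remove [wgp,fnv,wur] add [wce] -> 8 lines: epwm vqetm pze wce moolb unog qadtr mkzm
Hunk 4: at line 5 remove [unog] add [rbbk,mazm,pvjun] -> 10 lines: epwm vqetm pze wce moolb rbbk mazm pvjun qadtr mkzm
Hunk 5: at line 4 remove [moolb,rbbk,mazm] add [lrcoh,rasf,gec] -> 10 lines: epwm vqetm pze wce lrcoh rasf gec pvjun qadtr mkzm
Final line count: 10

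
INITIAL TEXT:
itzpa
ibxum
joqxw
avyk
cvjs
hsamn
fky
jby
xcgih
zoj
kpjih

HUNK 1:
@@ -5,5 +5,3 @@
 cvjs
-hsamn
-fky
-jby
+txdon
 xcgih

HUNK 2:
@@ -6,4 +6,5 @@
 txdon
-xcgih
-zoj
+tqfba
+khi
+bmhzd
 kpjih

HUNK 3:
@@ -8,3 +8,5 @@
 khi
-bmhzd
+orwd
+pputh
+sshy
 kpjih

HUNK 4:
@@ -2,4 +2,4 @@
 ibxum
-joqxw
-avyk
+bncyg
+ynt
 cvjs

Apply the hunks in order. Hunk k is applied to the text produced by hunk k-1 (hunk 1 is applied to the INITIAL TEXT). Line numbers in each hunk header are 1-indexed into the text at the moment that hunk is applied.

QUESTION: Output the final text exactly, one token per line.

Hunk 1: at line 5 remove [hsamn,fky,jby] add [txdon] -> 9 lines: itzpa ibxum joqxw avyk cvjs txdon xcgih zoj kpjih
Hunk 2: at line 6 remove [xcgih,zoj] add [tqfba,khi,bmhzd] -> 10 lines: itzpa ibxum joqxw avyk cvjs txdon tqfba khi bmhzd kpjih
Hunk 3: at line 8 remove [bmhzd] add [orwd,pputh,sshy] -> 12 lines: itzpa ibxum joqxw avyk cvjs txdon tqfba khi orwd pputh sshy kpjih
Hunk 4: at line 2 remove [joqxw,avyk] add [bncyg,ynt] -> 12 lines: itzpa ibxum bncyg ynt cvjs txdon tqfba khi orwd pputh sshy kpjih

Answer: itzpa
ibxum
bncyg
ynt
cvjs
txdon
tqfba
khi
orwd
pputh
sshy
kpjih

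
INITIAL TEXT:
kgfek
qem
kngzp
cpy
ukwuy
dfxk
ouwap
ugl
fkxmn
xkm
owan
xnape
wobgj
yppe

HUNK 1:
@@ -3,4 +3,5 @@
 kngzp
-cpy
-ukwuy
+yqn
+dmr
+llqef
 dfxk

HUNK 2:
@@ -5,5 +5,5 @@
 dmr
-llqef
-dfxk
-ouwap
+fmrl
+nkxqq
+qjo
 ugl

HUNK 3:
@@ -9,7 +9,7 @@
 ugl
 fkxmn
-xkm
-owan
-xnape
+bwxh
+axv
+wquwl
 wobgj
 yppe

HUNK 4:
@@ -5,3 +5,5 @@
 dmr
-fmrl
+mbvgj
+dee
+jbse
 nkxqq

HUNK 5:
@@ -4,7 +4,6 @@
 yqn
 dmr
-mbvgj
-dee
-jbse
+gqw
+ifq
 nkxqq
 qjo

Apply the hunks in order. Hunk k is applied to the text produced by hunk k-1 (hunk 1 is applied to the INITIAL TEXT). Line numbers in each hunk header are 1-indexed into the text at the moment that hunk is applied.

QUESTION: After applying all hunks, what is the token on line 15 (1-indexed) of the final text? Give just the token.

Hunk 1: at line 3 remove [cpy,ukwuy] add [yqn,dmr,llqef] -> 15 lines: kgfek qem kngzp yqn dmr llqef dfxk ouwap ugl fkxmn xkm owan xnape wobgj yppe
Hunk 2: at line 5 remove [llqef,dfxk,ouwap] add [fmrl,nkxqq,qjo] -> 15 lines: kgfek qem kngzp yqn dmr fmrl nkxqq qjo ugl fkxmn xkm owan xnape wobgj yppe
Hunk 3: at line 9 remove [xkm,owan,xnape] add [bwxh,axv,wquwl] -> 15 lines: kgfek qem kngzp yqn dmr fmrl nkxqq qjo ugl fkxmn bwxh axv wquwl wobgj yppe
Hunk 4: at line 5 remove [fmrl] add [mbvgj,dee,jbse] -> 17 lines: kgfek qem kngzp yqn dmr mbvgj dee jbse nkxqq qjo ugl fkxmn bwxh axv wquwl wobgj yppe
Hunk 5: at line 4 remove [mbvgj,dee,jbse] add [gqw,ifq] -> 16 lines: kgfek qem kngzp yqn dmr gqw ifq nkxqq qjo ugl fkxmn bwxh axv wquwl wobgj yppe
Final line 15: wobgj

Answer: wobgj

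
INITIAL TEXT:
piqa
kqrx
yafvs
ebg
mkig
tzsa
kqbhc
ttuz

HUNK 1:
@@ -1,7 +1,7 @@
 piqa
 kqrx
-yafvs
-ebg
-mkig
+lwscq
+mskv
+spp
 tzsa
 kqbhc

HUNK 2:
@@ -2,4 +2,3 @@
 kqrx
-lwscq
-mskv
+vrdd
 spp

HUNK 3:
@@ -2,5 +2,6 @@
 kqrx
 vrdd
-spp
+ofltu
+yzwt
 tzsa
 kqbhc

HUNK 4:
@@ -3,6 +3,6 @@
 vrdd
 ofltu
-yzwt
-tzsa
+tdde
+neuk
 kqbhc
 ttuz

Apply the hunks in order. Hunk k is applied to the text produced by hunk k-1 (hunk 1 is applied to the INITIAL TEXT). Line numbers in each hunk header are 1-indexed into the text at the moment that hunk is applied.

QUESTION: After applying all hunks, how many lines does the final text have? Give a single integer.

Answer: 8

Derivation:
Hunk 1: at line 1 remove [yafvs,ebg,mkig] add [lwscq,mskv,spp] -> 8 lines: piqa kqrx lwscq mskv spp tzsa kqbhc ttuz
Hunk 2: at line 2 remove [lwscq,mskv] add [vrdd] -> 7 lines: piqa kqrx vrdd spp tzsa kqbhc ttuz
Hunk 3: at line 2 remove [spp] add [ofltu,yzwt] -> 8 lines: piqa kqrx vrdd ofltu yzwt tzsa kqbhc ttuz
Hunk 4: at line 3 remove [yzwt,tzsa] add [tdde,neuk] -> 8 lines: piqa kqrx vrdd ofltu tdde neuk kqbhc ttuz
Final line count: 8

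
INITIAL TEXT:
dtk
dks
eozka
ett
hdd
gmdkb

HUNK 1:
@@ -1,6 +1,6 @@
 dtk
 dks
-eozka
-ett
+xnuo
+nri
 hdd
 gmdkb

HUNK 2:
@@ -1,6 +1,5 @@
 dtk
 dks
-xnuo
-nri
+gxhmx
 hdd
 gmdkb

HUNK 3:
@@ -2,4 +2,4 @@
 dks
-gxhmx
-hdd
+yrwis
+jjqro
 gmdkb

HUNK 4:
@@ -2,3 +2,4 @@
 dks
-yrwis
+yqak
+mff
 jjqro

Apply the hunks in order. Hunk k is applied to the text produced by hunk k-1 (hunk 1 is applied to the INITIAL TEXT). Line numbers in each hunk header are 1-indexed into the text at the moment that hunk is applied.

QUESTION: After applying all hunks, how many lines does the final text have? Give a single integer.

Answer: 6

Derivation:
Hunk 1: at line 1 remove [eozka,ett] add [xnuo,nri] -> 6 lines: dtk dks xnuo nri hdd gmdkb
Hunk 2: at line 1 remove [xnuo,nri] add [gxhmx] -> 5 lines: dtk dks gxhmx hdd gmdkb
Hunk 3: at line 2 remove [gxhmx,hdd] add [yrwis,jjqro] -> 5 lines: dtk dks yrwis jjqro gmdkb
Hunk 4: at line 2 remove [yrwis] add [yqak,mff] -> 6 lines: dtk dks yqak mff jjqro gmdkb
Final line count: 6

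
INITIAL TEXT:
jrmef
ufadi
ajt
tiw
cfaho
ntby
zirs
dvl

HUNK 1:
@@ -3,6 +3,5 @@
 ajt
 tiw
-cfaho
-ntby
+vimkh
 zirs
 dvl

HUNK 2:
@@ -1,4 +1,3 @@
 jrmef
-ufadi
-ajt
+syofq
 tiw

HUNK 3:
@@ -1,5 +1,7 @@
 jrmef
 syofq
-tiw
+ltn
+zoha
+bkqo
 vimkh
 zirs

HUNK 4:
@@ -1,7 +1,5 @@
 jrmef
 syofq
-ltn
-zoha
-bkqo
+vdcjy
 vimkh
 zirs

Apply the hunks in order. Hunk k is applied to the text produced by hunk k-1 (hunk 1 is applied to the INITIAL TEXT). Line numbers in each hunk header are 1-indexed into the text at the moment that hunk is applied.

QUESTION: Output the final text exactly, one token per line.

Hunk 1: at line 3 remove [cfaho,ntby] add [vimkh] -> 7 lines: jrmef ufadi ajt tiw vimkh zirs dvl
Hunk 2: at line 1 remove [ufadi,ajt] add [syofq] -> 6 lines: jrmef syofq tiw vimkh zirs dvl
Hunk 3: at line 1 remove [tiw] add [ltn,zoha,bkqo] -> 8 lines: jrmef syofq ltn zoha bkqo vimkh zirs dvl
Hunk 4: at line 1 remove [ltn,zoha,bkqo] add [vdcjy] -> 6 lines: jrmef syofq vdcjy vimkh zirs dvl

Answer: jrmef
syofq
vdcjy
vimkh
zirs
dvl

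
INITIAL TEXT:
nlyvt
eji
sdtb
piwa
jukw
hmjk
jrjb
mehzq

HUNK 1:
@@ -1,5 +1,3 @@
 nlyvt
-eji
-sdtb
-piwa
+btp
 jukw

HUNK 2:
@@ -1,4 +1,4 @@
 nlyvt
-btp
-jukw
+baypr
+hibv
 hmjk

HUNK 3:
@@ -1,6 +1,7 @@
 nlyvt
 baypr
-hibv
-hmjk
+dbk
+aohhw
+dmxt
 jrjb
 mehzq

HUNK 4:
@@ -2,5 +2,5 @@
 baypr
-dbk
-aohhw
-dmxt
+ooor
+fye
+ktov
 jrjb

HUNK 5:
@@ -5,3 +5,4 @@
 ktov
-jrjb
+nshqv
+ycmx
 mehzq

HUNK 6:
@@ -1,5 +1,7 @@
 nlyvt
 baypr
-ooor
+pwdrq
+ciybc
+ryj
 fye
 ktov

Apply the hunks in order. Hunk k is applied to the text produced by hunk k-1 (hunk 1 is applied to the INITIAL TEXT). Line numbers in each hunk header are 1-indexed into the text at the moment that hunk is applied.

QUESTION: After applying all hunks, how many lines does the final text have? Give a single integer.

Answer: 10

Derivation:
Hunk 1: at line 1 remove [eji,sdtb,piwa] add [btp] -> 6 lines: nlyvt btp jukw hmjk jrjb mehzq
Hunk 2: at line 1 remove [btp,jukw] add [baypr,hibv] -> 6 lines: nlyvt baypr hibv hmjk jrjb mehzq
Hunk 3: at line 1 remove [hibv,hmjk] add [dbk,aohhw,dmxt] -> 7 lines: nlyvt baypr dbk aohhw dmxt jrjb mehzq
Hunk 4: at line 2 remove [dbk,aohhw,dmxt] add [ooor,fye,ktov] -> 7 lines: nlyvt baypr ooor fye ktov jrjb mehzq
Hunk 5: at line 5 remove [jrjb] add [nshqv,ycmx] -> 8 lines: nlyvt baypr ooor fye ktov nshqv ycmx mehzq
Hunk 6: at line 1 remove [ooor] add [pwdrq,ciybc,ryj] -> 10 lines: nlyvt baypr pwdrq ciybc ryj fye ktov nshqv ycmx mehzq
Final line count: 10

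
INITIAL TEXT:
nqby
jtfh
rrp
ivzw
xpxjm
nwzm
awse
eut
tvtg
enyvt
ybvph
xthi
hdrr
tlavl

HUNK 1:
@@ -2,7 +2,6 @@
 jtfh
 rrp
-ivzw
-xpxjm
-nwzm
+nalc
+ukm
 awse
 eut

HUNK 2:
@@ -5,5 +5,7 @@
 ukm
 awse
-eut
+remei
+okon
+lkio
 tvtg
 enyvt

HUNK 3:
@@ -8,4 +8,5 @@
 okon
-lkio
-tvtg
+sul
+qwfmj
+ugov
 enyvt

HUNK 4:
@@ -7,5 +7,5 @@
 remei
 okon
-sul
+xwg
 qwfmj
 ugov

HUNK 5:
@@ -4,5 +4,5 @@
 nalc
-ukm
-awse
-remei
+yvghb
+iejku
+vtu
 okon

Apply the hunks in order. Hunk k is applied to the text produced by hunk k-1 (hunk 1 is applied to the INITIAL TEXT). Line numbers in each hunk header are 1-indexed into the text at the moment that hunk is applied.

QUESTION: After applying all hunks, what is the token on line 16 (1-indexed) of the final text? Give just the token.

Hunk 1: at line 2 remove [ivzw,xpxjm,nwzm] add [nalc,ukm] -> 13 lines: nqby jtfh rrp nalc ukm awse eut tvtg enyvt ybvph xthi hdrr tlavl
Hunk 2: at line 5 remove [eut] add [remei,okon,lkio] -> 15 lines: nqby jtfh rrp nalc ukm awse remei okon lkio tvtg enyvt ybvph xthi hdrr tlavl
Hunk 3: at line 8 remove [lkio,tvtg] add [sul,qwfmj,ugov] -> 16 lines: nqby jtfh rrp nalc ukm awse remei okon sul qwfmj ugov enyvt ybvph xthi hdrr tlavl
Hunk 4: at line 7 remove [sul] add [xwg] -> 16 lines: nqby jtfh rrp nalc ukm awse remei okon xwg qwfmj ugov enyvt ybvph xthi hdrr tlavl
Hunk 5: at line 4 remove [ukm,awse,remei] add [yvghb,iejku,vtu] -> 16 lines: nqby jtfh rrp nalc yvghb iejku vtu okon xwg qwfmj ugov enyvt ybvph xthi hdrr tlavl
Final line 16: tlavl

Answer: tlavl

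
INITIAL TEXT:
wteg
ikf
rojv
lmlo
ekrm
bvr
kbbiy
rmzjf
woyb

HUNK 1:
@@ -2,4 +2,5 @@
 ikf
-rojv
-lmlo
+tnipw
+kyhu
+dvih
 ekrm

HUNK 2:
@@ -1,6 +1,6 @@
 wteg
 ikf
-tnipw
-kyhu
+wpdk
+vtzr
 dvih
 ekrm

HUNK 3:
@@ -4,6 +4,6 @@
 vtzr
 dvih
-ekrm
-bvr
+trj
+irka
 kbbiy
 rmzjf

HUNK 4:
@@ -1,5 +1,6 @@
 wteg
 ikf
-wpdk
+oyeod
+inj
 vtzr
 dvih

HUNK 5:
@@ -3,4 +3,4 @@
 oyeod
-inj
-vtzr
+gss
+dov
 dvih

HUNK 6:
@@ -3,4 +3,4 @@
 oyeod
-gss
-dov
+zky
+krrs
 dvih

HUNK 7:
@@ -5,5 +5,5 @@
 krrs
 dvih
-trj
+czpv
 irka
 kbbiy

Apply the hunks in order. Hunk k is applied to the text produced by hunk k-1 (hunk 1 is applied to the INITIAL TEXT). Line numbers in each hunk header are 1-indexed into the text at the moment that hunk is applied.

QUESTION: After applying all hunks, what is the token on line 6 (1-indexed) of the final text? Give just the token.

Hunk 1: at line 2 remove [rojv,lmlo] add [tnipw,kyhu,dvih] -> 10 lines: wteg ikf tnipw kyhu dvih ekrm bvr kbbiy rmzjf woyb
Hunk 2: at line 1 remove [tnipw,kyhu] add [wpdk,vtzr] -> 10 lines: wteg ikf wpdk vtzr dvih ekrm bvr kbbiy rmzjf woyb
Hunk 3: at line 4 remove [ekrm,bvr] add [trj,irka] -> 10 lines: wteg ikf wpdk vtzr dvih trj irka kbbiy rmzjf woyb
Hunk 4: at line 1 remove [wpdk] add [oyeod,inj] -> 11 lines: wteg ikf oyeod inj vtzr dvih trj irka kbbiy rmzjf woyb
Hunk 5: at line 3 remove [inj,vtzr] add [gss,dov] -> 11 lines: wteg ikf oyeod gss dov dvih trj irka kbbiy rmzjf woyb
Hunk 6: at line 3 remove [gss,dov] add [zky,krrs] -> 11 lines: wteg ikf oyeod zky krrs dvih trj irka kbbiy rmzjf woyb
Hunk 7: at line 5 remove [trj] add [czpv] -> 11 lines: wteg ikf oyeod zky krrs dvih czpv irka kbbiy rmzjf woyb
Final line 6: dvih

Answer: dvih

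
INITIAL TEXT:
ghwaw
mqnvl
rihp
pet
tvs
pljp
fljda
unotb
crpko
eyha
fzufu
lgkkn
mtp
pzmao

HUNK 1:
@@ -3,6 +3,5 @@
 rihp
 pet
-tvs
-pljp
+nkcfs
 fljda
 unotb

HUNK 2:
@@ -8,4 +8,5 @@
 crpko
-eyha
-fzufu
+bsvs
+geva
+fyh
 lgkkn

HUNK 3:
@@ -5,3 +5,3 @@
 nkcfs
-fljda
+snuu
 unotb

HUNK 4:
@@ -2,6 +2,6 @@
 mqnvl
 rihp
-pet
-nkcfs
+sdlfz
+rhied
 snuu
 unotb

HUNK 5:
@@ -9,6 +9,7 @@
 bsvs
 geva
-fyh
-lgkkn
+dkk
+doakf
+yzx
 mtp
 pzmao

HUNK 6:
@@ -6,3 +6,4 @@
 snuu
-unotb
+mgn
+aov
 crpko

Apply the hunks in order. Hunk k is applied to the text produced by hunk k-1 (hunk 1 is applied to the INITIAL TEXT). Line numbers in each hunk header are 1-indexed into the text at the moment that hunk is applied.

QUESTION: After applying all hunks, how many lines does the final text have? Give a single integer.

Answer: 16

Derivation:
Hunk 1: at line 3 remove [tvs,pljp] add [nkcfs] -> 13 lines: ghwaw mqnvl rihp pet nkcfs fljda unotb crpko eyha fzufu lgkkn mtp pzmao
Hunk 2: at line 8 remove [eyha,fzufu] add [bsvs,geva,fyh] -> 14 lines: ghwaw mqnvl rihp pet nkcfs fljda unotb crpko bsvs geva fyh lgkkn mtp pzmao
Hunk 3: at line 5 remove [fljda] add [snuu] -> 14 lines: ghwaw mqnvl rihp pet nkcfs snuu unotb crpko bsvs geva fyh lgkkn mtp pzmao
Hunk 4: at line 2 remove [pet,nkcfs] add [sdlfz,rhied] -> 14 lines: ghwaw mqnvl rihp sdlfz rhied snuu unotb crpko bsvs geva fyh lgkkn mtp pzmao
Hunk 5: at line 9 remove [fyh,lgkkn] add [dkk,doakf,yzx] -> 15 lines: ghwaw mqnvl rihp sdlfz rhied snuu unotb crpko bsvs geva dkk doakf yzx mtp pzmao
Hunk 6: at line 6 remove [unotb] add [mgn,aov] -> 16 lines: ghwaw mqnvl rihp sdlfz rhied snuu mgn aov crpko bsvs geva dkk doakf yzx mtp pzmao
Final line count: 16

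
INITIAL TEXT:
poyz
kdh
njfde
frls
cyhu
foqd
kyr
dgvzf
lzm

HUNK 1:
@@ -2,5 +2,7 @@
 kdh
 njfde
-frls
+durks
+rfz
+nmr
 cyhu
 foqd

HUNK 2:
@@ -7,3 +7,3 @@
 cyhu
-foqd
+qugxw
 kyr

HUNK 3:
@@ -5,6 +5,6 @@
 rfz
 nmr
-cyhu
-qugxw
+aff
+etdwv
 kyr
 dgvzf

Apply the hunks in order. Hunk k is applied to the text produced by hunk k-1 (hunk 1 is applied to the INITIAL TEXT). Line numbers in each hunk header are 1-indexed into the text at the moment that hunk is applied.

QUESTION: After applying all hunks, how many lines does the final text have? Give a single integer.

Hunk 1: at line 2 remove [frls] add [durks,rfz,nmr] -> 11 lines: poyz kdh njfde durks rfz nmr cyhu foqd kyr dgvzf lzm
Hunk 2: at line 7 remove [foqd] add [qugxw] -> 11 lines: poyz kdh njfde durks rfz nmr cyhu qugxw kyr dgvzf lzm
Hunk 3: at line 5 remove [cyhu,qugxw] add [aff,etdwv] -> 11 lines: poyz kdh njfde durks rfz nmr aff etdwv kyr dgvzf lzm
Final line count: 11

Answer: 11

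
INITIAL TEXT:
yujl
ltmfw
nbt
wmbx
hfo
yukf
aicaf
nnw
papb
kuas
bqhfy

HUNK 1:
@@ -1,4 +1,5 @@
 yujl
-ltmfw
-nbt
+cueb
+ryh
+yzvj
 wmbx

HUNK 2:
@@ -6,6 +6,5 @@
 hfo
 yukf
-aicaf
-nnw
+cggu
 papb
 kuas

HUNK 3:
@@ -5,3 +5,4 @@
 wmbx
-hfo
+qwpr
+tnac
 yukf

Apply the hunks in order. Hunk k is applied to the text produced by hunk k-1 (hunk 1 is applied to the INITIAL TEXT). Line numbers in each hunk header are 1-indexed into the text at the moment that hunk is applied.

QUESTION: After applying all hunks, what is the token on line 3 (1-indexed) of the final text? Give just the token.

Answer: ryh

Derivation:
Hunk 1: at line 1 remove [ltmfw,nbt] add [cueb,ryh,yzvj] -> 12 lines: yujl cueb ryh yzvj wmbx hfo yukf aicaf nnw papb kuas bqhfy
Hunk 2: at line 6 remove [aicaf,nnw] add [cggu] -> 11 lines: yujl cueb ryh yzvj wmbx hfo yukf cggu papb kuas bqhfy
Hunk 3: at line 5 remove [hfo] add [qwpr,tnac] -> 12 lines: yujl cueb ryh yzvj wmbx qwpr tnac yukf cggu papb kuas bqhfy
Final line 3: ryh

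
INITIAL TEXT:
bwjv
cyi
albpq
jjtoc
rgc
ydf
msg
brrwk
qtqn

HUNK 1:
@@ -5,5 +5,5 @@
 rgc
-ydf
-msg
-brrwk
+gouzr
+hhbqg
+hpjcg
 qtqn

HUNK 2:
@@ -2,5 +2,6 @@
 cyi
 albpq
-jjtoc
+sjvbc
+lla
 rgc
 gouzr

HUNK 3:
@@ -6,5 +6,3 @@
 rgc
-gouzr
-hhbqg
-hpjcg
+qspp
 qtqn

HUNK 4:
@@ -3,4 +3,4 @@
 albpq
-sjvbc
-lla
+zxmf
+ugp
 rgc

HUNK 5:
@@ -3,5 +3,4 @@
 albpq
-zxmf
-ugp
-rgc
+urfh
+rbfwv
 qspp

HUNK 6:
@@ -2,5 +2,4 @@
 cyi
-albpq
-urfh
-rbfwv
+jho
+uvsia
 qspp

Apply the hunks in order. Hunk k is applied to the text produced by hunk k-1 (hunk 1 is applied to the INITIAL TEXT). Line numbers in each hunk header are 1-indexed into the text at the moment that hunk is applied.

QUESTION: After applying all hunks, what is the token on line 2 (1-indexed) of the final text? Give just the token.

Answer: cyi

Derivation:
Hunk 1: at line 5 remove [ydf,msg,brrwk] add [gouzr,hhbqg,hpjcg] -> 9 lines: bwjv cyi albpq jjtoc rgc gouzr hhbqg hpjcg qtqn
Hunk 2: at line 2 remove [jjtoc] add [sjvbc,lla] -> 10 lines: bwjv cyi albpq sjvbc lla rgc gouzr hhbqg hpjcg qtqn
Hunk 3: at line 6 remove [gouzr,hhbqg,hpjcg] add [qspp] -> 8 lines: bwjv cyi albpq sjvbc lla rgc qspp qtqn
Hunk 4: at line 3 remove [sjvbc,lla] add [zxmf,ugp] -> 8 lines: bwjv cyi albpq zxmf ugp rgc qspp qtqn
Hunk 5: at line 3 remove [zxmf,ugp,rgc] add [urfh,rbfwv] -> 7 lines: bwjv cyi albpq urfh rbfwv qspp qtqn
Hunk 6: at line 2 remove [albpq,urfh,rbfwv] add [jho,uvsia] -> 6 lines: bwjv cyi jho uvsia qspp qtqn
Final line 2: cyi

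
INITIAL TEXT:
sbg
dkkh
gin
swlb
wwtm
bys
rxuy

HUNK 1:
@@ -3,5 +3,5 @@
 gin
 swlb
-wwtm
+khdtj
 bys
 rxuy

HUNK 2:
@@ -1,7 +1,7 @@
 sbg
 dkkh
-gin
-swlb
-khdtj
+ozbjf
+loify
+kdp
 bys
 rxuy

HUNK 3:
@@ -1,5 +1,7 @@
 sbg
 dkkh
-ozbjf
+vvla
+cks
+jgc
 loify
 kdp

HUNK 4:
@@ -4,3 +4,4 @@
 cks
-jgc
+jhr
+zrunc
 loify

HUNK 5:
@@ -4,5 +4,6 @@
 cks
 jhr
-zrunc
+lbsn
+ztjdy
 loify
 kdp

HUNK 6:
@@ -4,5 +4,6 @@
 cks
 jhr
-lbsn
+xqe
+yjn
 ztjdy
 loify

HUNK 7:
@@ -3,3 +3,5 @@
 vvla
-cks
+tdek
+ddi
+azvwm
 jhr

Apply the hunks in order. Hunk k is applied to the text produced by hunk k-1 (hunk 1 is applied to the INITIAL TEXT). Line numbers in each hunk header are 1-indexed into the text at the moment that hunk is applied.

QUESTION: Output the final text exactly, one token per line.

Hunk 1: at line 3 remove [wwtm] add [khdtj] -> 7 lines: sbg dkkh gin swlb khdtj bys rxuy
Hunk 2: at line 1 remove [gin,swlb,khdtj] add [ozbjf,loify,kdp] -> 7 lines: sbg dkkh ozbjf loify kdp bys rxuy
Hunk 3: at line 1 remove [ozbjf] add [vvla,cks,jgc] -> 9 lines: sbg dkkh vvla cks jgc loify kdp bys rxuy
Hunk 4: at line 4 remove [jgc] add [jhr,zrunc] -> 10 lines: sbg dkkh vvla cks jhr zrunc loify kdp bys rxuy
Hunk 5: at line 4 remove [zrunc] add [lbsn,ztjdy] -> 11 lines: sbg dkkh vvla cks jhr lbsn ztjdy loify kdp bys rxuy
Hunk 6: at line 4 remove [lbsn] add [xqe,yjn] -> 12 lines: sbg dkkh vvla cks jhr xqe yjn ztjdy loify kdp bys rxuy
Hunk 7: at line 3 remove [cks] add [tdek,ddi,azvwm] -> 14 lines: sbg dkkh vvla tdek ddi azvwm jhr xqe yjn ztjdy loify kdp bys rxuy

Answer: sbg
dkkh
vvla
tdek
ddi
azvwm
jhr
xqe
yjn
ztjdy
loify
kdp
bys
rxuy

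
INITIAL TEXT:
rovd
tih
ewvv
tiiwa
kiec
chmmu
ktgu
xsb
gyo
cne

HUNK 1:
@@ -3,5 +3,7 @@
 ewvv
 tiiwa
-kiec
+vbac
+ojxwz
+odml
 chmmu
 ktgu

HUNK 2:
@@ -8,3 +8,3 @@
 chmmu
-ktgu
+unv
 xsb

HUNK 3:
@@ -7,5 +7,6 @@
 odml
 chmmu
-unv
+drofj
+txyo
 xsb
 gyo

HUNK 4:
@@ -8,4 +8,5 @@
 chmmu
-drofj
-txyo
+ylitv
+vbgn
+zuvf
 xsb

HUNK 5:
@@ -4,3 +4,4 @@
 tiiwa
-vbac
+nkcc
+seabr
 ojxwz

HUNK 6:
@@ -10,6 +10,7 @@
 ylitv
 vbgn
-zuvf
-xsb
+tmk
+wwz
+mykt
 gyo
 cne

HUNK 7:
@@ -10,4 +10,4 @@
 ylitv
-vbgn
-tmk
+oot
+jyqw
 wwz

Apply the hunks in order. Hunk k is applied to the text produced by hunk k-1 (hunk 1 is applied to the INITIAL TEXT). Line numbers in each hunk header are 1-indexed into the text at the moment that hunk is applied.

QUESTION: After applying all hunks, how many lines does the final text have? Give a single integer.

Answer: 16

Derivation:
Hunk 1: at line 3 remove [kiec] add [vbac,ojxwz,odml] -> 12 lines: rovd tih ewvv tiiwa vbac ojxwz odml chmmu ktgu xsb gyo cne
Hunk 2: at line 8 remove [ktgu] add [unv] -> 12 lines: rovd tih ewvv tiiwa vbac ojxwz odml chmmu unv xsb gyo cne
Hunk 3: at line 7 remove [unv] add [drofj,txyo] -> 13 lines: rovd tih ewvv tiiwa vbac ojxwz odml chmmu drofj txyo xsb gyo cne
Hunk 4: at line 8 remove [drofj,txyo] add [ylitv,vbgn,zuvf] -> 14 lines: rovd tih ewvv tiiwa vbac ojxwz odml chmmu ylitv vbgn zuvf xsb gyo cne
Hunk 5: at line 4 remove [vbac] add [nkcc,seabr] -> 15 lines: rovd tih ewvv tiiwa nkcc seabr ojxwz odml chmmu ylitv vbgn zuvf xsb gyo cne
Hunk 6: at line 10 remove [zuvf,xsb] add [tmk,wwz,mykt] -> 16 lines: rovd tih ewvv tiiwa nkcc seabr ojxwz odml chmmu ylitv vbgn tmk wwz mykt gyo cne
Hunk 7: at line 10 remove [vbgn,tmk] add [oot,jyqw] -> 16 lines: rovd tih ewvv tiiwa nkcc seabr ojxwz odml chmmu ylitv oot jyqw wwz mykt gyo cne
Final line count: 16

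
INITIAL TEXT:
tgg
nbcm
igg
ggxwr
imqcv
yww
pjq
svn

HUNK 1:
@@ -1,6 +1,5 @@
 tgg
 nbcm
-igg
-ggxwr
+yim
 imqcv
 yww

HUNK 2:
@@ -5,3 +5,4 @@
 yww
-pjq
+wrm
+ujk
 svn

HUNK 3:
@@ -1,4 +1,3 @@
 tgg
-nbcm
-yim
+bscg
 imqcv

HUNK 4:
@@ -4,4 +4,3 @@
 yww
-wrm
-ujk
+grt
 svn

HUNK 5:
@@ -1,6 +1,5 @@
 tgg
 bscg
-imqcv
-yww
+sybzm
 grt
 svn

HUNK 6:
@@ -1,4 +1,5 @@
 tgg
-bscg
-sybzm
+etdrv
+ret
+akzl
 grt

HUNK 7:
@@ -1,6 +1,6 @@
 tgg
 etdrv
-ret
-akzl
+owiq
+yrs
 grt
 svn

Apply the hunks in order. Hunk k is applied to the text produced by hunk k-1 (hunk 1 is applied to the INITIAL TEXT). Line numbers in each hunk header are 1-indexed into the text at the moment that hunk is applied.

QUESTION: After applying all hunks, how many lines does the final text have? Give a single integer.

Hunk 1: at line 1 remove [igg,ggxwr] add [yim] -> 7 lines: tgg nbcm yim imqcv yww pjq svn
Hunk 2: at line 5 remove [pjq] add [wrm,ujk] -> 8 lines: tgg nbcm yim imqcv yww wrm ujk svn
Hunk 3: at line 1 remove [nbcm,yim] add [bscg] -> 7 lines: tgg bscg imqcv yww wrm ujk svn
Hunk 4: at line 4 remove [wrm,ujk] add [grt] -> 6 lines: tgg bscg imqcv yww grt svn
Hunk 5: at line 1 remove [imqcv,yww] add [sybzm] -> 5 lines: tgg bscg sybzm grt svn
Hunk 6: at line 1 remove [bscg,sybzm] add [etdrv,ret,akzl] -> 6 lines: tgg etdrv ret akzl grt svn
Hunk 7: at line 1 remove [ret,akzl] add [owiq,yrs] -> 6 lines: tgg etdrv owiq yrs grt svn
Final line count: 6

Answer: 6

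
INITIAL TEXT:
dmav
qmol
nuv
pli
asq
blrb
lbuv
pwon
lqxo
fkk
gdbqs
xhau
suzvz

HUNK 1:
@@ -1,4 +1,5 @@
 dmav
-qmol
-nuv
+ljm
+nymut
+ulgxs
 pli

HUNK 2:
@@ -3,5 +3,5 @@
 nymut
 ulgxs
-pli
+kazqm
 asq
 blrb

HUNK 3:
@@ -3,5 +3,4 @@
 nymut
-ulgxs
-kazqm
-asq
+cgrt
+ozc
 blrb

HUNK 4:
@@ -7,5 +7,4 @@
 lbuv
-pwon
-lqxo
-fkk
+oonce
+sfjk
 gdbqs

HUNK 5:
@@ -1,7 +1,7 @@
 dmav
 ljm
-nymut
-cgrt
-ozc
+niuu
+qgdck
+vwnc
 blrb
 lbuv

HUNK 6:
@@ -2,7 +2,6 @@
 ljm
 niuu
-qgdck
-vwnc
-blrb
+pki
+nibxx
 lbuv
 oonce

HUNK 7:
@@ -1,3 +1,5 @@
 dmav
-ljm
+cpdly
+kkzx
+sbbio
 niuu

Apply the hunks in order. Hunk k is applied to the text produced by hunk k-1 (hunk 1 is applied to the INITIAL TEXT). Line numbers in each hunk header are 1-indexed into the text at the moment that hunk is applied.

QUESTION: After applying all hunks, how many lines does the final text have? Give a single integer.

Hunk 1: at line 1 remove [qmol,nuv] add [ljm,nymut,ulgxs] -> 14 lines: dmav ljm nymut ulgxs pli asq blrb lbuv pwon lqxo fkk gdbqs xhau suzvz
Hunk 2: at line 3 remove [pli] add [kazqm] -> 14 lines: dmav ljm nymut ulgxs kazqm asq blrb lbuv pwon lqxo fkk gdbqs xhau suzvz
Hunk 3: at line 3 remove [ulgxs,kazqm,asq] add [cgrt,ozc] -> 13 lines: dmav ljm nymut cgrt ozc blrb lbuv pwon lqxo fkk gdbqs xhau suzvz
Hunk 4: at line 7 remove [pwon,lqxo,fkk] add [oonce,sfjk] -> 12 lines: dmav ljm nymut cgrt ozc blrb lbuv oonce sfjk gdbqs xhau suzvz
Hunk 5: at line 1 remove [nymut,cgrt,ozc] add [niuu,qgdck,vwnc] -> 12 lines: dmav ljm niuu qgdck vwnc blrb lbuv oonce sfjk gdbqs xhau suzvz
Hunk 6: at line 2 remove [qgdck,vwnc,blrb] add [pki,nibxx] -> 11 lines: dmav ljm niuu pki nibxx lbuv oonce sfjk gdbqs xhau suzvz
Hunk 7: at line 1 remove [ljm] add [cpdly,kkzx,sbbio] -> 13 lines: dmav cpdly kkzx sbbio niuu pki nibxx lbuv oonce sfjk gdbqs xhau suzvz
Final line count: 13

Answer: 13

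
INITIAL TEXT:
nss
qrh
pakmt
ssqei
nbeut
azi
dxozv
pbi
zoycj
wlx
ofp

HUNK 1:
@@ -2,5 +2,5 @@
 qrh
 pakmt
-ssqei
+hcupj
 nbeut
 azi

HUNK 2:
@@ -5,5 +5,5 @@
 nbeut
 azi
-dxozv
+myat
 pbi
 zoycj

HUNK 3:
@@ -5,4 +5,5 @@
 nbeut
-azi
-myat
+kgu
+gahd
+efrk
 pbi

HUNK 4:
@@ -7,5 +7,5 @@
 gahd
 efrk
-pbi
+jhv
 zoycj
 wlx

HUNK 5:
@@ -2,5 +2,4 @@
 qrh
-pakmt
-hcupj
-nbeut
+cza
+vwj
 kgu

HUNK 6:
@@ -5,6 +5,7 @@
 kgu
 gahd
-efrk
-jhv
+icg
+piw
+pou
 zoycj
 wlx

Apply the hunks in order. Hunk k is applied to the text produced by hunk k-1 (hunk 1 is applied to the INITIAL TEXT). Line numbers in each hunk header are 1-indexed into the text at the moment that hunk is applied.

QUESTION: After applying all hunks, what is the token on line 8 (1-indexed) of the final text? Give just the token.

Answer: piw

Derivation:
Hunk 1: at line 2 remove [ssqei] add [hcupj] -> 11 lines: nss qrh pakmt hcupj nbeut azi dxozv pbi zoycj wlx ofp
Hunk 2: at line 5 remove [dxozv] add [myat] -> 11 lines: nss qrh pakmt hcupj nbeut azi myat pbi zoycj wlx ofp
Hunk 3: at line 5 remove [azi,myat] add [kgu,gahd,efrk] -> 12 lines: nss qrh pakmt hcupj nbeut kgu gahd efrk pbi zoycj wlx ofp
Hunk 4: at line 7 remove [pbi] add [jhv] -> 12 lines: nss qrh pakmt hcupj nbeut kgu gahd efrk jhv zoycj wlx ofp
Hunk 5: at line 2 remove [pakmt,hcupj,nbeut] add [cza,vwj] -> 11 lines: nss qrh cza vwj kgu gahd efrk jhv zoycj wlx ofp
Hunk 6: at line 5 remove [efrk,jhv] add [icg,piw,pou] -> 12 lines: nss qrh cza vwj kgu gahd icg piw pou zoycj wlx ofp
Final line 8: piw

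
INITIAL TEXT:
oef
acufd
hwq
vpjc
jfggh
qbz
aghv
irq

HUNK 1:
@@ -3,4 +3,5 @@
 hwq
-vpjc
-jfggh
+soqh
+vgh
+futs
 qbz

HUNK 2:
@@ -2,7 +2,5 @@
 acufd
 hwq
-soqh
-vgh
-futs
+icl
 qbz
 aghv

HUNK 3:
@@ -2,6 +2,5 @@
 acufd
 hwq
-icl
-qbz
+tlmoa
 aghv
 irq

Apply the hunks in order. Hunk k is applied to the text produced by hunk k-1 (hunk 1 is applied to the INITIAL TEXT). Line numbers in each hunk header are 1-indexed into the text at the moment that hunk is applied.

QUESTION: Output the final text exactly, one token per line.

Answer: oef
acufd
hwq
tlmoa
aghv
irq

Derivation:
Hunk 1: at line 3 remove [vpjc,jfggh] add [soqh,vgh,futs] -> 9 lines: oef acufd hwq soqh vgh futs qbz aghv irq
Hunk 2: at line 2 remove [soqh,vgh,futs] add [icl] -> 7 lines: oef acufd hwq icl qbz aghv irq
Hunk 3: at line 2 remove [icl,qbz] add [tlmoa] -> 6 lines: oef acufd hwq tlmoa aghv irq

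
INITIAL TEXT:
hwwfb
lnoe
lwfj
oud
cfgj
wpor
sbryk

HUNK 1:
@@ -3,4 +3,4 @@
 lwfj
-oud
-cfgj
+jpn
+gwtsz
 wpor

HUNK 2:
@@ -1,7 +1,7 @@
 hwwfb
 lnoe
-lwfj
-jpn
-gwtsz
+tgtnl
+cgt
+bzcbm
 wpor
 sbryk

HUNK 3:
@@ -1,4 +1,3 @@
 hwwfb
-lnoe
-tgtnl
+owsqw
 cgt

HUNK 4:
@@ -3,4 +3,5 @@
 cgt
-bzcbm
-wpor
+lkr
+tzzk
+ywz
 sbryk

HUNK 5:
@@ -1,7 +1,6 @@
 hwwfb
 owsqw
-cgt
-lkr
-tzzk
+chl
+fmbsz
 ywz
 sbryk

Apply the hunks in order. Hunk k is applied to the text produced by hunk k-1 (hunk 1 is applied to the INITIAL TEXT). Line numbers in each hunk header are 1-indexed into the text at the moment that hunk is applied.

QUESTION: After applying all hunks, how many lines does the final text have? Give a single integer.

Hunk 1: at line 3 remove [oud,cfgj] add [jpn,gwtsz] -> 7 lines: hwwfb lnoe lwfj jpn gwtsz wpor sbryk
Hunk 2: at line 1 remove [lwfj,jpn,gwtsz] add [tgtnl,cgt,bzcbm] -> 7 lines: hwwfb lnoe tgtnl cgt bzcbm wpor sbryk
Hunk 3: at line 1 remove [lnoe,tgtnl] add [owsqw] -> 6 lines: hwwfb owsqw cgt bzcbm wpor sbryk
Hunk 4: at line 3 remove [bzcbm,wpor] add [lkr,tzzk,ywz] -> 7 lines: hwwfb owsqw cgt lkr tzzk ywz sbryk
Hunk 5: at line 1 remove [cgt,lkr,tzzk] add [chl,fmbsz] -> 6 lines: hwwfb owsqw chl fmbsz ywz sbryk
Final line count: 6

Answer: 6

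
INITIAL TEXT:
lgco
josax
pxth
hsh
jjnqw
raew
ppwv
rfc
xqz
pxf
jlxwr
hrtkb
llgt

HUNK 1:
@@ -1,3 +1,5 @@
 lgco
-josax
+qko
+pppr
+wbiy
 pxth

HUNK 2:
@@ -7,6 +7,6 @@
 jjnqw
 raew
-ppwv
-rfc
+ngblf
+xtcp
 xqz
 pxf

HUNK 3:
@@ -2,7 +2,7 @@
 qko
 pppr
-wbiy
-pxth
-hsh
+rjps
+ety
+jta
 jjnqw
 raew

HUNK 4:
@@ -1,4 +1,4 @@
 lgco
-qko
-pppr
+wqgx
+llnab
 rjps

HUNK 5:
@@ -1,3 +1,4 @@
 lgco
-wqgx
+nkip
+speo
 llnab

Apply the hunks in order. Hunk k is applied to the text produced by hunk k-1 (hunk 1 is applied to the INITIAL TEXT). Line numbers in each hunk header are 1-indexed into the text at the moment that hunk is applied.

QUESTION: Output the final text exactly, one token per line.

Hunk 1: at line 1 remove [josax] add [qko,pppr,wbiy] -> 15 lines: lgco qko pppr wbiy pxth hsh jjnqw raew ppwv rfc xqz pxf jlxwr hrtkb llgt
Hunk 2: at line 7 remove [ppwv,rfc] add [ngblf,xtcp] -> 15 lines: lgco qko pppr wbiy pxth hsh jjnqw raew ngblf xtcp xqz pxf jlxwr hrtkb llgt
Hunk 3: at line 2 remove [wbiy,pxth,hsh] add [rjps,ety,jta] -> 15 lines: lgco qko pppr rjps ety jta jjnqw raew ngblf xtcp xqz pxf jlxwr hrtkb llgt
Hunk 4: at line 1 remove [qko,pppr] add [wqgx,llnab] -> 15 lines: lgco wqgx llnab rjps ety jta jjnqw raew ngblf xtcp xqz pxf jlxwr hrtkb llgt
Hunk 5: at line 1 remove [wqgx] add [nkip,speo] -> 16 lines: lgco nkip speo llnab rjps ety jta jjnqw raew ngblf xtcp xqz pxf jlxwr hrtkb llgt

Answer: lgco
nkip
speo
llnab
rjps
ety
jta
jjnqw
raew
ngblf
xtcp
xqz
pxf
jlxwr
hrtkb
llgt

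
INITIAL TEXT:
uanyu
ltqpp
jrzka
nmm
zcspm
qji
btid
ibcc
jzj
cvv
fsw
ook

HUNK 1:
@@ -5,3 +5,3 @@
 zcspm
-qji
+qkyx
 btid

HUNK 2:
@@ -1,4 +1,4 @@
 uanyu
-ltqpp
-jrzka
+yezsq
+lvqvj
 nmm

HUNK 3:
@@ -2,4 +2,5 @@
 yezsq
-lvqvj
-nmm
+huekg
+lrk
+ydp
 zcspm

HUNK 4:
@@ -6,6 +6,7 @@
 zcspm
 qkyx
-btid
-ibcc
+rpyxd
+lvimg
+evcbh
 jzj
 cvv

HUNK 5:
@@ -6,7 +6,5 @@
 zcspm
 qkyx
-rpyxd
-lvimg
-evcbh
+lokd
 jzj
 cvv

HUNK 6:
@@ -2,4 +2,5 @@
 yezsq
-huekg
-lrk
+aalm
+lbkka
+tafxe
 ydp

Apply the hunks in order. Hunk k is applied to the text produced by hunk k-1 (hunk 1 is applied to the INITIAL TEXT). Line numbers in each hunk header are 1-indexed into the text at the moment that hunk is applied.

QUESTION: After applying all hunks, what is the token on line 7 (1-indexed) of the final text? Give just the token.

Answer: zcspm

Derivation:
Hunk 1: at line 5 remove [qji] add [qkyx] -> 12 lines: uanyu ltqpp jrzka nmm zcspm qkyx btid ibcc jzj cvv fsw ook
Hunk 2: at line 1 remove [ltqpp,jrzka] add [yezsq,lvqvj] -> 12 lines: uanyu yezsq lvqvj nmm zcspm qkyx btid ibcc jzj cvv fsw ook
Hunk 3: at line 2 remove [lvqvj,nmm] add [huekg,lrk,ydp] -> 13 lines: uanyu yezsq huekg lrk ydp zcspm qkyx btid ibcc jzj cvv fsw ook
Hunk 4: at line 6 remove [btid,ibcc] add [rpyxd,lvimg,evcbh] -> 14 lines: uanyu yezsq huekg lrk ydp zcspm qkyx rpyxd lvimg evcbh jzj cvv fsw ook
Hunk 5: at line 6 remove [rpyxd,lvimg,evcbh] add [lokd] -> 12 lines: uanyu yezsq huekg lrk ydp zcspm qkyx lokd jzj cvv fsw ook
Hunk 6: at line 2 remove [huekg,lrk] add [aalm,lbkka,tafxe] -> 13 lines: uanyu yezsq aalm lbkka tafxe ydp zcspm qkyx lokd jzj cvv fsw ook
Final line 7: zcspm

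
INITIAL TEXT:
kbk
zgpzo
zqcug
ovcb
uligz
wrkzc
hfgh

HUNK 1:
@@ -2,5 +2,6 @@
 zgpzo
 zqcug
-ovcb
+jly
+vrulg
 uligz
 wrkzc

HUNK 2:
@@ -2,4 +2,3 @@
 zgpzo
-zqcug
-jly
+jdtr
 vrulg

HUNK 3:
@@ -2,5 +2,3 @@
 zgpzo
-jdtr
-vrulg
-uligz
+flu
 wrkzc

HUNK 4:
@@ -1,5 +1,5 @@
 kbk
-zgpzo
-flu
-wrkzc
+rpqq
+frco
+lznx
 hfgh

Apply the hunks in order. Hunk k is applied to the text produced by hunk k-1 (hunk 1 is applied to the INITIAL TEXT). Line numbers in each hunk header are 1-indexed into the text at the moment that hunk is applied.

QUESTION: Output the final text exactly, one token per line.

Hunk 1: at line 2 remove [ovcb] add [jly,vrulg] -> 8 lines: kbk zgpzo zqcug jly vrulg uligz wrkzc hfgh
Hunk 2: at line 2 remove [zqcug,jly] add [jdtr] -> 7 lines: kbk zgpzo jdtr vrulg uligz wrkzc hfgh
Hunk 3: at line 2 remove [jdtr,vrulg,uligz] add [flu] -> 5 lines: kbk zgpzo flu wrkzc hfgh
Hunk 4: at line 1 remove [zgpzo,flu,wrkzc] add [rpqq,frco,lznx] -> 5 lines: kbk rpqq frco lznx hfgh

Answer: kbk
rpqq
frco
lznx
hfgh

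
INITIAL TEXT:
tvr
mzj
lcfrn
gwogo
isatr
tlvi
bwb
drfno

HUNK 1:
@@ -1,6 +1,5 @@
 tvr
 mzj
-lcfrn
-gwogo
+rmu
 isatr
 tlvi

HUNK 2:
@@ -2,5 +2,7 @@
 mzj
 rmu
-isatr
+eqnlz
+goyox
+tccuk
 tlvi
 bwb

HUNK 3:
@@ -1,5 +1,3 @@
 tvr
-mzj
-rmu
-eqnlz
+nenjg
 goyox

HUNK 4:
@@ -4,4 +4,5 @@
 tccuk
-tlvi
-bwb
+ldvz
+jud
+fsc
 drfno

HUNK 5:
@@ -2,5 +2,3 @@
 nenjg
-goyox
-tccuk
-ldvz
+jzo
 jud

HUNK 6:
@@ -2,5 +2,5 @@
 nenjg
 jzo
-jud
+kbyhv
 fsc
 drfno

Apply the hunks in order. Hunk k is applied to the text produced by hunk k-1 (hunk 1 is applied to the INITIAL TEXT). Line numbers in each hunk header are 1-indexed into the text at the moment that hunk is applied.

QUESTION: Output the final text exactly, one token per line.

Hunk 1: at line 1 remove [lcfrn,gwogo] add [rmu] -> 7 lines: tvr mzj rmu isatr tlvi bwb drfno
Hunk 2: at line 2 remove [isatr] add [eqnlz,goyox,tccuk] -> 9 lines: tvr mzj rmu eqnlz goyox tccuk tlvi bwb drfno
Hunk 3: at line 1 remove [mzj,rmu,eqnlz] add [nenjg] -> 7 lines: tvr nenjg goyox tccuk tlvi bwb drfno
Hunk 4: at line 4 remove [tlvi,bwb] add [ldvz,jud,fsc] -> 8 lines: tvr nenjg goyox tccuk ldvz jud fsc drfno
Hunk 5: at line 2 remove [goyox,tccuk,ldvz] add [jzo] -> 6 lines: tvr nenjg jzo jud fsc drfno
Hunk 6: at line 2 remove [jud] add [kbyhv] -> 6 lines: tvr nenjg jzo kbyhv fsc drfno

Answer: tvr
nenjg
jzo
kbyhv
fsc
drfno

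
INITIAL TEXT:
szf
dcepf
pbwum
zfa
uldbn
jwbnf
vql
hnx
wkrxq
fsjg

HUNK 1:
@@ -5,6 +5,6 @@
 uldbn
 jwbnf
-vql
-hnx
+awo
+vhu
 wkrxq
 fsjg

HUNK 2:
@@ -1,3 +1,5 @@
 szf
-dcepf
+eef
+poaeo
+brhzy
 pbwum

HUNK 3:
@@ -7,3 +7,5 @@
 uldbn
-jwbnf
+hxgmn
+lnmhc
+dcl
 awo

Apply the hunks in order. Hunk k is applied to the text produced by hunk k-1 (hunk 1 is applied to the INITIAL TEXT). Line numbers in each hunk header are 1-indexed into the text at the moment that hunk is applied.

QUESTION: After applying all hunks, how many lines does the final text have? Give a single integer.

Hunk 1: at line 5 remove [vql,hnx] add [awo,vhu] -> 10 lines: szf dcepf pbwum zfa uldbn jwbnf awo vhu wkrxq fsjg
Hunk 2: at line 1 remove [dcepf] add [eef,poaeo,brhzy] -> 12 lines: szf eef poaeo brhzy pbwum zfa uldbn jwbnf awo vhu wkrxq fsjg
Hunk 3: at line 7 remove [jwbnf] add [hxgmn,lnmhc,dcl] -> 14 lines: szf eef poaeo brhzy pbwum zfa uldbn hxgmn lnmhc dcl awo vhu wkrxq fsjg
Final line count: 14

Answer: 14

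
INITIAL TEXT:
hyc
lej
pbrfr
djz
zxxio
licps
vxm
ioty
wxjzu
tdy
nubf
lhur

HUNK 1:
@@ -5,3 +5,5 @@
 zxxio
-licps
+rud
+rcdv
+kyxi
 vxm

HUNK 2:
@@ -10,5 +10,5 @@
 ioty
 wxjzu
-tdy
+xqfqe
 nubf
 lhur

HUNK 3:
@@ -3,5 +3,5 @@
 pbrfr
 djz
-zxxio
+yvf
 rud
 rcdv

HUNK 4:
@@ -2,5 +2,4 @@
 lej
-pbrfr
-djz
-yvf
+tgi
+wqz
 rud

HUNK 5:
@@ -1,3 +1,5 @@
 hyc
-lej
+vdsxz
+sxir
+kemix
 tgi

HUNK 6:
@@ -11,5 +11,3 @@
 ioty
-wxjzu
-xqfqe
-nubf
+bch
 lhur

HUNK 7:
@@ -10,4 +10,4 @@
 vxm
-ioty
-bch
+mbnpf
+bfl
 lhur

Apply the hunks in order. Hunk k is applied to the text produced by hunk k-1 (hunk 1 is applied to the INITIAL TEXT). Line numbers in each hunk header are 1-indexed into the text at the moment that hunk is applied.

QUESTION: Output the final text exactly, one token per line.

Hunk 1: at line 5 remove [licps] add [rud,rcdv,kyxi] -> 14 lines: hyc lej pbrfr djz zxxio rud rcdv kyxi vxm ioty wxjzu tdy nubf lhur
Hunk 2: at line 10 remove [tdy] add [xqfqe] -> 14 lines: hyc lej pbrfr djz zxxio rud rcdv kyxi vxm ioty wxjzu xqfqe nubf lhur
Hunk 3: at line 3 remove [zxxio] add [yvf] -> 14 lines: hyc lej pbrfr djz yvf rud rcdv kyxi vxm ioty wxjzu xqfqe nubf lhur
Hunk 4: at line 2 remove [pbrfr,djz,yvf] add [tgi,wqz] -> 13 lines: hyc lej tgi wqz rud rcdv kyxi vxm ioty wxjzu xqfqe nubf lhur
Hunk 5: at line 1 remove [lej] add [vdsxz,sxir,kemix] -> 15 lines: hyc vdsxz sxir kemix tgi wqz rud rcdv kyxi vxm ioty wxjzu xqfqe nubf lhur
Hunk 6: at line 11 remove [wxjzu,xqfqe,nubf] add [bch] -> 13 lines: hyc vdsxz sxir kemix tgi wqz rud rcdv kyxi vxm ioty bch lhur
Hunk 7: at line 10 remove [ioty,bch] add [mbnpf,bfl] -> 13 lines: hyc vdsxz sxir kemix tgi wqz rud rcdv kyxi vxm mbnpf bfl lhur

Answer: hyc
vdsxz
sxir
kemix
tgi
wqz
rud
rcdv
kyxi
vxm
mbnpf
bfl
lhur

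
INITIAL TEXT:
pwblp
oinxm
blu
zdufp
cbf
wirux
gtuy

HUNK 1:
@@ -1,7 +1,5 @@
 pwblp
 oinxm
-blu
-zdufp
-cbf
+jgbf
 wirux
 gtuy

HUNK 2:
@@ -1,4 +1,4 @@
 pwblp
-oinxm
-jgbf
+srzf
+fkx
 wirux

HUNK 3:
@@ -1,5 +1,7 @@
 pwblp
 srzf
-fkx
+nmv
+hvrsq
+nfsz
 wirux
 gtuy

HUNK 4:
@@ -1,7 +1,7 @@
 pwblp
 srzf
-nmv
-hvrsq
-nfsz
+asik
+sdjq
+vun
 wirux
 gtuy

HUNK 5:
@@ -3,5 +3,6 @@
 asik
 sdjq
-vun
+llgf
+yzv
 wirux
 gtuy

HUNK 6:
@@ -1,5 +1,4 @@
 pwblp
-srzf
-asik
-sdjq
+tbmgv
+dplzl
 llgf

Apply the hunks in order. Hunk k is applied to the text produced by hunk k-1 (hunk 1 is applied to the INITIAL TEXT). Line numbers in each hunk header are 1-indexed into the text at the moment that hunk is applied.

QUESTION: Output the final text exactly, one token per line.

Hunk 1: at line 1 remove [blu,zdufp,cbf] add [jgbf] -> 5 lines: pwblp oinxm jgbf wirux gtuy
Hunk 2: at line 1 remove [oinxm,jgbf] add [srzf,fkx] -> 5 lines: pwblp srzf fkx wirux gtuy
Hunk 3: at line 1 remove [fkx] add [nmv,hvrsq,nfsz] -> 7 lines: pwblp srzf nmv hvrsq nfsz wirux gtuy
Hunk 4: at line 1 remove [nmv,hvrsq,nfsz] add [asik,sdjq,vun] -> 7 lines: pwblp srzf asik sdjq vun wirux gtuy
Hunk 5: at line 3 remove [vun] add [llgf,yzv] -> 8 lines: pwblp srzf asik sdjq llgf yzv wirux gtuy
Hunk 6: at line 1 remove [srzf,asik,sdjq] add [tbmgv,dplzl] -> 7 lines: pwblp tbmgv dplzl llgf yzv wirux gtuy

Answer: pwblp
tbmgv
dplzl
llgf
yzv
wirux
gtuy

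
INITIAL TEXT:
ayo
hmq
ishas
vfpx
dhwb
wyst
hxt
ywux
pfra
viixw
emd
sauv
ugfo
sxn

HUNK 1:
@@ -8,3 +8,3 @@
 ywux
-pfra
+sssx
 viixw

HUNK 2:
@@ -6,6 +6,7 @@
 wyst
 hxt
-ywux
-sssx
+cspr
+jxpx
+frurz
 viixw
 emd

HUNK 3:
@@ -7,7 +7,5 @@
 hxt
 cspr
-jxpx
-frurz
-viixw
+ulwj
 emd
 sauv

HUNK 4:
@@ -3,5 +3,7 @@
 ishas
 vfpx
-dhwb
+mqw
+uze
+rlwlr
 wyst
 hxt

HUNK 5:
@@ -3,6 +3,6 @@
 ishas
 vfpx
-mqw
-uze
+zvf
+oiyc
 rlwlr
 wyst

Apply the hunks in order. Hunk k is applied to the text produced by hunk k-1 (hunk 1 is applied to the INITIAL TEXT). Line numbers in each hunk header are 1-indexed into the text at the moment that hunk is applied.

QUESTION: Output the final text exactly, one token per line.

Answer: ayo
hmq
ishas
vfpx
zvf
oiyc
rlwlr
wyst
hxt
cspr
ulwj
emd
sauv
ugfo
sxn

Derivation:
Hunk 1: at line 8 remove [pfra] add [sssx] -> 14 lines: ayo hmq ishas vfpx dhwb wyst hxt ywux sssx viixw emd sauv ugfo sxn
Hunk 2: at line 6 remove [ywux,sssx] add [cspr,jxpx,frurz] -> 15 lines: ayo hmq ishas vfpx dhwb wyst hxt cspr jxpx frurz viixw emd sauv ugfo sxn
Hunk 3: at line 7 remove [jxpx,frurz,viixw] add [ulwj] -> 13 lines: ayo hmq ishas vfpx dhwb wyst hxt cspr ulwj emd sauv ugfo sxn
Hunk 4: at line 3 remove [dhwb] add [mqw,uze,rlwlr] -> 15 lines: ayo hmq ishas vfpx mqw uze rlwlr wyst hxt cspr ulwj emd sauv ugfo sxn
Hunk 5: at line 3 remove [mqw,uze] add [zvf,oiyc] -> 15 lines: ayo hmq ishas vfpx zvf oiyc rlwlr wyst hxt cspr ulwj emd sauv ugfo sxn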